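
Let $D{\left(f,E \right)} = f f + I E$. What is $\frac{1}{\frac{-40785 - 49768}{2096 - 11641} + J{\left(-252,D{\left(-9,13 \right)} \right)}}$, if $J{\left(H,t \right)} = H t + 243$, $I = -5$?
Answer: $- \frac{115}{434644} \approx -0.00026458$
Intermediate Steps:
$D{\left(f,E \right)} = f^{2} - 5 E$ ($D{\left(f,E \right)} = f f - 5 E = f^{2} - 5 E$)
$J{\left(H,t \right)} = 243 + H t$
$\frac{1}{\frac{-40785 - 49768}{2096 - 11641} + J{\left(-252,D{\left(-9,13 \right)} \right)}} = \frac{1}{\frac{-40785 - 49768}{2096 - 11641} + \left(243 - 252 \left(\left(-9\right)^{2} - 65\right)\right)} = \frac{1}{- \frac{90553}{-9545} + \left(243 - 252 \left(81 - 65\right)\right)} = \frac{1}{\left(-90553\right) \left(- \frac{1}{9545}\right) + \left(243 - 4032\right)} = \frac{1}{\frac{1091}{115} + \left(243 - 4032\right)} = \frac{1}{\frac{1091}{115} - 3789} = \frac{1}{- \frac{434644}{115}} = - \frac{115}{434644}$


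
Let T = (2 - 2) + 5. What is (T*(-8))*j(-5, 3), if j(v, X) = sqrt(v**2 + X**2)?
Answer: -40*sqrt(34) ≈ -233.24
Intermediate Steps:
j(v, X) = sqrt(X**2 + v**2)
T = 5 (T = 0 + 5 = 5)
(T*(-8))*j(-5, 3) = (5*(-8))*sqrt(3**2 + (-5)**2) = -40*sqrt(9 + 25) = -40*sqrt(34)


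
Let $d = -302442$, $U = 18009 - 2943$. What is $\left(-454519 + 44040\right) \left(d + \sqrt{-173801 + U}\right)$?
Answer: $124146089718 - 410479 i \sqrt{158735} \approx 1.2415 \cdot 10^{11} - 1.6354 \cdot 10^{8} i$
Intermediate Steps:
$U = 15066$ ($U = 18009 - 2943 = 15066$)
$\left(-454519 + 44040\right) \left(d + \sqrt{-173801 + U}\right) = \left(-454519 + 44040\right) \left(-302442 + \sqrt{-173801 + 15066}\right) = - 410479 \left(-302442 + \sqrt{-158735}\right) = - 410479 \left(-302442 + i \sqrt{158735}\right) = 124146089718 - 410479 i \sqrt{158735}$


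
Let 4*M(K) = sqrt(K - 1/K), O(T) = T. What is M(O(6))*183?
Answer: 61*sqrt(210)/8 ≈ 110.50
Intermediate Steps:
M(K) = sqrt(K - 1/K)/4
M(O(6))*183 = (sqrt(6 - 1/6)/4)*183 = (sqrt(35/6)/4)*183 = ((sqrt(210)/6)/4)*183 = (sqrt(210)/24)*183 = 61*sqrt(210)/8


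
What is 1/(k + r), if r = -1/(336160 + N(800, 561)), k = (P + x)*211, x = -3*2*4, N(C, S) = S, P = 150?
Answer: 336721/8952064505 ≈ 3.7614e-5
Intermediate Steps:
x = -24 (x = -6*4 = -24)
k = 26586 (k = (150 - 24)*211 = 126*211 = 26586)
r = -1/336721 (r = -1/(336160 + 561) = -1/336721 ≈ -2.9698e-6)
1/(k + r) = 1/(26586 - 1/336721) = 1/(8952064505/336721) = 336721/8952064505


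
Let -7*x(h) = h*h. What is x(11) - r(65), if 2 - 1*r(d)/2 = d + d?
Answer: 1671/7 ≈ 238.71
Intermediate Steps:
r(d) = 4 - 4*d (r(d) = 4 - 2*(d + d) = 4 - 4*d)
x(h) = -h²/7 (x(h) = -h*h/7 = -h²/7)
x(11) - r(65) = -⅐*11² - (4 - 4*65) = -⅐*121 - (4 - 260) = -121/7 - 1*(-256) = -121/7 + 256 = 1671/7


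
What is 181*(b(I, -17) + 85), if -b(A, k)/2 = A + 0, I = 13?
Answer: 10679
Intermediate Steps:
b(A, k) = -2*A (b(A, k) = -2*(A + 0) = -2*A)
181*(b(I, -17) + 85) = 181*(-2*13 + 85) = 181*(-26 + 85) = 181*59 = 10679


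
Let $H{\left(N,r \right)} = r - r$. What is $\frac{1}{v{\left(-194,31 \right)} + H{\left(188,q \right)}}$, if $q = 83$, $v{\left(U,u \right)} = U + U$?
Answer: $- \frac{1}{388} \approx -0.0025773$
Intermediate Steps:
$v{\left(U,u \right)} = 2 U$
$H{\left(N,r \right)} = 0$
$\frac{1}{v{\left(-194,31 \right)} + H{\left(188,q \right)}} = \frac{1}{2 \left(-194\right) + 0} = \frac{1}{-388 + 0} = \frac{1}{-388} = - \frac{1}{388}$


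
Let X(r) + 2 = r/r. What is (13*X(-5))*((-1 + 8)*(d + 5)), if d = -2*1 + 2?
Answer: -455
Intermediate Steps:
d = 0 (d = -2 + 2 = 0)
X(r) = -1 (X(r) = -2 + r/r = -2 + 1 = -1)
(13*X(-5))*((-1 + 8)*(d + 5)) = (13*(-1))*((-1 + 8)*(0 + 5)) = -91*5 = -13*35 = -455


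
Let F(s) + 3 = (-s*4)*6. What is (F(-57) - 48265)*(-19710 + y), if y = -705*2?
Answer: 990528000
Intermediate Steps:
y = -1410
F(s) = -3 - 24*s (F(s) = -3 + (-s*4)*6 = -3 - 4*s*6 = -3 - 24*s)
(F(-57) - 48265)*(-19710 + y) = ((-3 - 24*(-57)) - 48265)*(-19710 - 1410) = ((-3 + 1368) - 48265)*(-21120) = (1365 - 48265)*(-21120) = -46900*(-21120) = 990528000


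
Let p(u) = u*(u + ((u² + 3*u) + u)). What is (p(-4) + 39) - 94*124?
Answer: -11601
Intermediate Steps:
p(u) = u*(u² + 5*u) (p(u) = u*(u + (u² + 4*u)) = u*(u² + 5*u))
(p(-4) + 39) - 94*124 = ((-4)²*(5 - 4) + 39) - 94*124 = (16*1 + 39) - 11656 = (16 + 39) - 11656 = 55 - 11656 = -11601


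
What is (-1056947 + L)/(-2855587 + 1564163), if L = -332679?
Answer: 694813/645712 ≈ 1.0760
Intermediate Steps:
(-1056947 + L)/(-2855587 + 1564163) = (-1056947 - 332679)/(-2855587 + 1564163) = -1389626/(-1291424) = -1389626*(-1/1291424) = 694813/645712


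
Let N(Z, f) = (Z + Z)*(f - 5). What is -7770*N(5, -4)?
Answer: 699300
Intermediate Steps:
N(Z, f) = 2*Z*(-5 + f) (N(Z, f) = (2*Z)*(-5 + f) = 2*Z*(-5 + f))
-7770*N(5, -4) = -15540*5*(-5 - 4) = -15540*5*(-9) = -7770*(-90) = 699300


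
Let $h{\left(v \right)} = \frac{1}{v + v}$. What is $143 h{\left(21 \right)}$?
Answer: $\frac{143}{42} \approx 3.4048$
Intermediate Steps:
$h{\left(v \right)} = \frac{1}{2 v}$
$143 h{\left(21 \right)} = 143 \frac{1}{2 \cdot 21} = 143 \cdot \frac{1}{2} \cdot \frac{1}{21} = 143 \cdot \frac{1}{42} = \frac{143}{42}$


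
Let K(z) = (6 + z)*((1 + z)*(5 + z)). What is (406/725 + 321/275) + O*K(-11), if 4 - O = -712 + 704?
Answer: -39581/11 ≈ -3598.3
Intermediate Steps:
O = 12 (O = 4 - (-712 + 704) = 4 - 1*(-8) = 4 + 8 = 12)
K(z) = (1 + z)*(5 + z)*(6 + z)
(406/725 + 321/275) + O*K(-11) = (406/725 + 321/275) + 12*(30 + (-11)**3 + 12*(-11)**2 + 41*(-11)) = (406*(1/725) + 321*(1/275)) + 12*(30 - 1331 + 12*121 - 451) = (14/25 + 321/275) + 12*(30 - 1331 + 1452 - 451) = 19/11 + 12*(-300) = 19/11 - 3600 = -39581/11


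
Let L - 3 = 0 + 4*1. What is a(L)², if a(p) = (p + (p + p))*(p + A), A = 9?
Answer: 112896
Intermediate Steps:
L = 7 (L = 3 + (0 + 4*1) = 3 + (0 + 4) = 3 + 4 = 7)
a(p) = 3*p*(9 + p) (a(p) = (p + (p + p))*(p + 9) = (p + 2*p)*(9 + p) = (3*p)*(9 + p) = 3*p*(9 + p))
a(L)² = (3*7*(9 + 7))² = (3*7*16)² = 336² = 112896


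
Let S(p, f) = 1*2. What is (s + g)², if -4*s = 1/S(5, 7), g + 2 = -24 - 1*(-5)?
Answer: 28561/64 ≈ 446.27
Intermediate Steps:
S(p, f) = 2
g = -21 (g = -2 + (-24 - 1*(-5)) = -2 + (-24 + 5) = -2 - 19 = -21)
s = -⅛ (s = -¼/2 = -¼*½ = -⅛ ≈ -0.12500)
(s + g)² = (-⅛ - 21)² = (-169/8)² = 28561/64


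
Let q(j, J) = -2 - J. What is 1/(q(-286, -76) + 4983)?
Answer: 1/5057 ≈ 0.00019775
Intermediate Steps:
1/(q(-286, -76) + 4983) = 1/((-2 - 1*(-76)) + 4983) = 1/((-2 + 76) + 4983) = 1/(74 + 4983) = 1/5057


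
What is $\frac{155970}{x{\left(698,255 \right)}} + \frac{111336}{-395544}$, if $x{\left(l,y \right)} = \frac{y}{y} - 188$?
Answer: $- \frac{2571409063}{3081947} \approx -834.35$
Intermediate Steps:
$x{\left(l,y \right)} = -187$ ($x{\left(l,y \right)} = 1 - 188 = -187$)
$\frac{155970}{x{\left(698,255 \right)}} + \frac{111336}{-395544} = \frac{155970}{-187} + \frac{111336}{-395544} = 155970 \left(- \frac{1}{187}\right) + 111336 \left(- \frac{1}{395544}\right) = - \frac{155970}{187} - \frac{4639}{16481} = - \frac{2571409063}{3081947}$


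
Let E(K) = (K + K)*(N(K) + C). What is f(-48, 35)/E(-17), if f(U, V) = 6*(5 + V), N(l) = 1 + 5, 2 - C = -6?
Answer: -60/119 ≈ -0.50420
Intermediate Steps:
C = 8 (C = 2 - 1*(-6) = 2 + 6 = 8)
N(l) = 6
f(U, V) = 30 + 6*V
E(K) = 28*K (E(K) = (K + K)*(6 + 8) = (2*K)*14 = 28*K)
f(-48, 35)/E(-17) = (30 + 6*35)/((28*(-17))) = (30 + 210)/(-476) = 240*(-1/476) = -60/119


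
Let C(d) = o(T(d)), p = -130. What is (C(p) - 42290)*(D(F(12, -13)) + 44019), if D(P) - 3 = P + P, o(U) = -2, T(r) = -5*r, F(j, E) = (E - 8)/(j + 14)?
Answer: -24202231380/13 ≈ -1.8617e+9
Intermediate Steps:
F(j, E) = (-8 + E)/(14 + j)
C(d) = -2
D(P) = 3 + 2*P (D(P) = 3 + (P + P) = 3 + 2*P)
(C(p) - 42290)*(D(F(12, -13)) + 44019) = (-2 - 42290)*((3 + 2*((-8 - 13)/(14 + 12))) + 44019) = -42292*((3 + 2*(-21/26)) + 44019) = -42292*((3 - 21/13) + 44019) = -42292*(18/13 + 44019) = -42292*572265/13 = -24202231380/13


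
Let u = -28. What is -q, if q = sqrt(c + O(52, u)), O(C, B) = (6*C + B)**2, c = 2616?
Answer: -2*sqrt(20818) ≈ -288.57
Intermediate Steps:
O(C, B) = (B + 6*C)**2
q = 2*sqrt(20818) (q = sqrt(2616 + (-28 + 6*52)**2) = sqrt(2616 + (-28 + 312)**2) = sqrt(2616 + 284**2) = sqrt(2616 + 80656) = sqrt(83272) = 2*sqrt(20818) ≈ 288.57)
-q = -2*sqrt(20818)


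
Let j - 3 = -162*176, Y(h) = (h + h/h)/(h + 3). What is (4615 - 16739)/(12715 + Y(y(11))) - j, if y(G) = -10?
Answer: 1268807629/44507 ≈ 28508.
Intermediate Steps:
Y(h) = (1 + h)/(3 + h) (Y(h) = (h + 1)/(3 + h) = (1 + h)/(3 + h))
j = -28509 (j = 3 - 162*176 = 3 - 28512 = -28509)
(4615 - 16739)/(12715 + Y(y(11))) - j = (4615 - 16739)/(12715 + (1 - 10)/(3 - 10)) - 1*(-28509) = -12124/(12715 - 9/(-7)) + 28509 = -12124/(12715 - ⅐*(-9)) + 28509 = -12124/(12715 + 9/7) + 28509 = -12124/89014/7 + 28509 = -12124*7/89014 + 28509 = -42434/44507 + 28509 = 1268807629/44507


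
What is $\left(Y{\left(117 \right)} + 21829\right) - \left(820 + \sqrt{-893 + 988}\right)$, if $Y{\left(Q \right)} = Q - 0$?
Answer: $21126 - \sqrt{95} \approx 21116.0$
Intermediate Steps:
$Y{\left(Q \right)} = Q$ ($Y{\left(Q \right)} = Q + 0 = Q$)
$\left(Y{\left(117 \right)} + 21829\right) - \left(820 + \sqrt{-893 + 988}\right) = \left(117 + 21829\right) - \left(820 + \sqrt{-893 + 988}\right) = 21946 - \left(820 + \sqrt{95}\right) = 21126 - \sqrt{95}$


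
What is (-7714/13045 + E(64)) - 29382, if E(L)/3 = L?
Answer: -380791264/13045 ≈ -29191.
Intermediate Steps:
E(L) = 3*L
(-7714/13045 + E(64)) - 29382 = (-7714/13045 + 3*64) - 29382 = (-7714*1/13045 + 192) - 29382 = (-7714/13045 + 192) - 29382 = 2496926/13045 - 29382 = -380791264/13045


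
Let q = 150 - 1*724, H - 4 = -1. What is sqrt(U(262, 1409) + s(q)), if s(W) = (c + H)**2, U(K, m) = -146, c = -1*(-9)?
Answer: I*sqrt(2) ≈ 1.4142*I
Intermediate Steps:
H = 3 (H = 4 - 1 = 3)
q = -574 (q = 150 - 724 = -574)
c = 9
s(W) = 144 (s(W) = (9 + 3)**2 = 12**2 = 144)
sqrt(U(262, 1409) + s(q)) = sqrt(-146 + 144) = sqrt(-2) = I*sqrt(2)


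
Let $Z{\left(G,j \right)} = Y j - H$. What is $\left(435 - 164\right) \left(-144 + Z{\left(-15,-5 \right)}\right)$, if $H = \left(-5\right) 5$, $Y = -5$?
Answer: $-25474$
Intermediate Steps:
$H = -25$
$Z{\left(G,j \right)} = 25 - 5 j$ ($Z{\left(G,j \right)} = - 5 j - -25 = - 5 j + 25 = 25 - 5 j$)
$\left(435 - 164\right) \left(-144 + Z{\left(-15,-5 \right)}\right) = \left(435 - 164\right) \left(-144 + \left(25 - -25\right)\right) = 271 \left(-144 + \left(25 + 25\right)\right) = 271 \left(-144 + 50\right) = 271 \left(-94\right) = -25474$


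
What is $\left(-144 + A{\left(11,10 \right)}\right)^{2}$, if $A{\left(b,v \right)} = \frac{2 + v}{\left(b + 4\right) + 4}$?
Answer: $\frac{7420176}{361} \approx 20555.0$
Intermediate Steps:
$A{\left(b,v \right)} = \frac{2 + v}{8 + b}$ ($A{\left(b,v \right)} = \frac{2 + v}{\left(4 + b\right) + 4} = \frac{2 + v}{8 + b}$)
$\left(-144 + A{\left(11,10 \right)}\right)^{2} = \left(-144 + \frac{2 + 10}{8 + 11}\right)^{2} = \left(-144 + \frac{1}{19} \cdot 12\right)^{2} = \left(-144 + \frac{12}{19}\right)^{2} = \left(- \frac{2724}{19}\right)^{2} = \frac{7420176}{361}$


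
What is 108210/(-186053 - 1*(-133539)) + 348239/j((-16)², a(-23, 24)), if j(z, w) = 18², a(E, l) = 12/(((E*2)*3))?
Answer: 9126181403/8507268 ≈ 1072.8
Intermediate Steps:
a(E, l) = 2/E (a(E, l) = 12/(((2*E)*3)) = 12/((6*E)) = 12*(1/(6*E)) = 2/E)
j(z, w) = 324
108210/(-186053 - 1*(-133539)) + 348239/j((-16)², a(-23, 24)) = 108210/(-186053 - 1*(-133539)) + 348239/324 = 108210/(-186053 + 133539) + 348239*(1/324) = 108210/(-52514) + 348239/324 = 108210*(-1/52514) + 348239/324 = -54105/26257 + 348239/324 = 9126181403/8507268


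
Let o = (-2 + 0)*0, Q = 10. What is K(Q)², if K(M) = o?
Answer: 0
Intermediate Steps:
o = 0 (o = -2*0 = 0)
K(M) = 0
K(Q)² = 0² = 0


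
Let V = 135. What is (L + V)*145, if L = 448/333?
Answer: 6583435/333 ≈ 19770.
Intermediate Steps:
L = 448/333 (L = 448*(1/333) = 448/333 ≈ 1.3453)
(L + V)*145 = (448/333 + 135)*145 = (45403/333)*145 = 6583435/333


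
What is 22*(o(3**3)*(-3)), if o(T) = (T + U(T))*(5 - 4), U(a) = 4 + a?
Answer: -3828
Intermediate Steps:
o(T) = 4 + 2*T (o(T) = (T + (4 + T))*(5 - 4) = (4 + 2*T)*1 = 4 + 2*T)
22*(o(3**3)*(-3)) = 22*((4 + 2*3**3)*(-3)) = 22*((4 + 2*27)*(-3)) = 22*((4 + 54)*(-3)) = 22*(58*(-3)) = 22*(-174) = -3828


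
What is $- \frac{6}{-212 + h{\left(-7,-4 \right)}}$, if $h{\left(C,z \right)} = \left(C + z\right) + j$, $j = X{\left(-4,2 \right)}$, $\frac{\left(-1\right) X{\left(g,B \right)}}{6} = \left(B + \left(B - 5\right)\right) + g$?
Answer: $\frac{6}{193} \approx 0.031088$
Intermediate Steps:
$X{\left(g,B \right)} = 30 - 12 B - 6 g$ ($X{\left(g,B \right)} = - 6 \left(\left(B + \left(B - 5\right)\right) + g\right) = - 6 \left(\left(B + \left(-5 + B\right)\right) + g\right) = - 6 \left(\left(-5 + 2 B\right) + g\right) = - 6 \left(-5 + g + 2 B\right) = 30 - 12 B - 6 g$)
$j = 30$ ($j = 30 - 24 - -24 = 30 - 24 + 24 = 30$)
$h{\left(C,z \right)} = 30 + C + z$ ($h{\left(C,z \right)} = \left(C + z\right) + 30 = 30 + C + z$)
$- \frac{6}{-212 + h{\left(-7,-4 \right)}} = - \frac{6}{-212 - -19} = - \frac{6}{-212 + 19} = - \frac{6}{-193} = \left(-6\right) \left(- \frac{1}{193}\right) = \frac{6}{193}$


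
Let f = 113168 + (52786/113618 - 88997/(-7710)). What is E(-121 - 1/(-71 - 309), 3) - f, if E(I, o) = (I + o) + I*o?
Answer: -945881181638069/8321950410 ≈ -1.1366e+5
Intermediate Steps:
f = 49572547952123/437997390 (f = 113168 + (52786*(1/113618) - 88997*(-1/7710)) = 113168 + (26393/56809 + 88997/7710) = 113168 + 5259320603/437997390 = 49572547952123/437997390 ≈ 1.1318e+5)
E(I, o) = I + o + I*o
E(-121 - 1/(-71 - 309), 3) - f = ((-121 - 1/(-71 - 309)) + 3 + (-121 - 1/(-71 - 309))*3) - 1*49572547952123/437997390 = ((-121 - 1/(-380)) + 3 + (-121 - 1/(-380))*3) - 49572547952123/437997390 = ((-121 - 1*(-1/380)) + 3 + (-121 - 1*(-1/380))*3) - 49572547952123/437997390 = ((-121 + 1/380) + 3 + (-121 + 1/380)*3) - 49572547952123/437997390 = (-45979/380 + 3 - 45979/380*3) - 49572547952123/437997390 = (-45979/380 + 3 - 137937/380) - 49572547952123/437997390 = -45694/95 - 49572547952123/437997390 = -945881181638069/8321950410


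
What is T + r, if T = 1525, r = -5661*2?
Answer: -9797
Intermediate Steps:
r = -11322
T + r = 1525 - 11322 = -9797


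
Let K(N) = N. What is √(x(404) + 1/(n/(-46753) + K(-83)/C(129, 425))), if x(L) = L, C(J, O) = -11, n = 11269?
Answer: √1425753851096805/1878270 ≈ 20.103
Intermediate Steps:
√(x(404) + 1/(n/(-46753) + K(-83)/C(129, 425))) = √(404 + 1/(11269/(-46753) - 83/(-11))) = √(404 + 1/(11269*(-1/46753) - 83*(-1/11))) = √(404 + 1/(-11269/46753 + 83/11)) = √(404 + 1/(3756540/514283)) = √(404 + 514283/3756540) = √(1518156443/3756540) = √1425753851096805/1878270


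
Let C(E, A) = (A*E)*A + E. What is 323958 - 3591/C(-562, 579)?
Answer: 61035632247423/188406004 ≈ 3.2396e+5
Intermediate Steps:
C(E, A) = E + E*A² (C(E, A) = E*A² + E = E + E*A²)
323958 - 3591/C(-562, 579) = 323958 - 3591/((-562*(1 + 579²))) = 323958 - 3591/((-562*(1 + 335241))) = 323958 - 3591/((-562*335242)) = 323958 - 3591/(-188406004) = 323958 - 3591*(-1)/188406004 = 323958 - 1*(-3591/188406004) = 323958 + 3591/188406004 = 61035632247423/188406004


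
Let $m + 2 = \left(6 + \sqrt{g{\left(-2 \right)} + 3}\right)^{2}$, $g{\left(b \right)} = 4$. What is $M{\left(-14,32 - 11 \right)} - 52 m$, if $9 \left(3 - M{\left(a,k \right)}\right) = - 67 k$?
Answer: $- \frac{5918}{3} - 624 \sqrt{7} \approx -3623.6$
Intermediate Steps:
$M{\left(a,k \right)} = 3 + \frac{67 k}{9}$ ($M{\left(a,k \right)} = 3 - \frac{\left(-67\right) k}{9} = 3 + \frac{67 k}{9}$)
$m = -2 + \left(6 + \sqrt{7}\right)^{2}$ ($m = -2 + \left(6 + \sqrt{4 + 3}\right)^{2} = -2 + \left(6 + \sqrt{7}\right)^{2} \approx 72.749$)
$M{\left(-14,32 - 11 \right)} - 52 m = \left(3 + \frac{67 \left(32 - 11\right)}{9}\right) - 52 \left(41 + 12 \sqrt{7}\right) = \left(3 + \frac{67}{9} \cdot 21\right) - \left(2132 + 624 \sqrt{7}\right) = \left(3 + \frac{469}{3}\right) - \left(2132 + 624 \sqrt{7}\right) = \frac{478}{3} - \left(2132 + 624 \sqrt{7}\right) = - \frac{5918}{3} - 624 \sqrt{7}$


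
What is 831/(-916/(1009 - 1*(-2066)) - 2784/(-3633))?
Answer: 3094498575/1744324 ≈ 1774.0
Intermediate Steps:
831/(-916/(1009 - 1*(-2066)) - 2784/(-3633)) = 831/(-916/(1009 + 2066) - 2784*(-1/3633)) = 831/(-916/3075 + 928/1211) = 831/(1744324/3723825) = 831*(3723825/1744324) = 3094498575/1744324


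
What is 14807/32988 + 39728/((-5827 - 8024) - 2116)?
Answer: -1074123895/526719396 ≈ -2.0393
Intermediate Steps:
14807/32988 + 39728/((-5827 - 8024) - 2116) = 14807*(1/32988) + 39728/(-13851 - 2116) = 14807/32988 + 39728/(-15967) = 14807/32988 + 39728*(-1/15967) = 14807/32988 - 39728/15967 = -1074123895/526719396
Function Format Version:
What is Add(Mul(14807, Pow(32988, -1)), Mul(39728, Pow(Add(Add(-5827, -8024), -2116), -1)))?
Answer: Rational(-1074123895, 526719396) ≈ -2.0393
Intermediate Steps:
Add(Mul(14807, Pow(32988, -1)), Mul(39728, Pow(Add(Add(-5827, -8024), -2116), -1))) = Add(Mul(14807, Rational(1, 32988)), Mul(39728, Pow(Add(-13851, -2116), -1))) = Add(Rational(14807, 32988), Mul(39728, Pow(-15967, -1))) = Add(Rational(14807, 32988), Mul(39728, Rational(-1, 15967))) = Add(Rational(14807, 32988), Rational(-39728, 15967)) = Rational(-1074123895, 526719396)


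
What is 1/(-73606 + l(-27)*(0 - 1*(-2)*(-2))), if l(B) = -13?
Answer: -1/73554 ≈ -1.3595e-5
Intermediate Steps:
1/(-73606 + l(-27)*(0 - 1*(-2)*(-2))) = 1/(-73606 - 13*(0 - 1*(-2)*(-2))) = 1/(-73606 - 13*(0 + 2*(-2))) = 1/(-73606 - 13*(0 - 4)) = 1/(-73606 - 13*(-4)) = 1/(-73606 + 52) = 1/(-73554) = -1/73554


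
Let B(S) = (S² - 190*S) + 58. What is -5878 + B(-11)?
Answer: -3609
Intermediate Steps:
B(S) = 58 + S² - 190*S
-5878 + B(-11) = -5878 + (58 + (-11)² - 190*(-11)) = -5878 + (58 + 121 + 2090) = -5878 + 2269 = -3609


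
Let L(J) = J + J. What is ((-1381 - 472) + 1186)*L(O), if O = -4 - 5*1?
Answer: 12006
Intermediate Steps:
O = -9 (O = -4 - 5 = -9)
L(J) = 2*J
((-1381 - 472) + 1186)*L(O) = ((-1381 - 472) + 1186)*(2*(-9)) = (-1853 + 1186)*(-18) = -667*(-18) = 12006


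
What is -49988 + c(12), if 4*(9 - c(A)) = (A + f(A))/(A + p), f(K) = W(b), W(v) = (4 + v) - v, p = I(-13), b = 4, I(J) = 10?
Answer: -549771/11 ≈ -49979.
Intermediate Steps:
p = 10
W(v) = 4
f(K) = 4
c(A) = 9 - (4 + A)/(4*(10 + A)) (c(A) = 9 - (A + 4)/(4*(A + 10)) = 9 - (4 + A)/(4*(10 + A)))
-49988 + c(12) = -49988 + (356 + 35*12)/(4*(10 + 12)) = -49988 + (¼)*(356 + 420)/22 = -49988 + (¼)*(1/22)*776 = -49988 + 97/11 = -549771/11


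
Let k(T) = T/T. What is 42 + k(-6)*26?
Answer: 68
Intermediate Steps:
k(T) = 1
42 + k(-6)*26 = 42 + 1*26 = 42 + 26 = 68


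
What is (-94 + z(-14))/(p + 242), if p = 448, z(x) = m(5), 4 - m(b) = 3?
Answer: -31/230 ≈ -0.13478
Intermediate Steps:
m(b) = 1 (m(b) = 4 - 1*3 = 4 - 3 = 1)
z(x) = 1
(-94 + z(-14))/(p + 242) = (-94 + 1)/(448 + 242) = -93/690 = -93*1/690 = -31/230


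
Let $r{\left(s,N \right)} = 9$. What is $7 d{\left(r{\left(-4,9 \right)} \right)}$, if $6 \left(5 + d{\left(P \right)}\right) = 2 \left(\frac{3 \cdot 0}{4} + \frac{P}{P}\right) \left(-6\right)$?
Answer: $-49$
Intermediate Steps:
$d{\left(P \right)} = -7$ ($d{\left(P \right)} = -5 + \frac{2 \left(\frac{3 \cdot 0}{4} + \frac{P}{P}\right) \left(-6\right)}{6} = -5 + \frac{2 \left(0 \cdot \frac{1}{4} + 1\right) \left(-6\right)}{6} = -5 + \frac{2 \left(0 + 1\right) \left(-6\right)}{6} = -5 + \frac{2 \cdot 1 \left(-6\right)}{6} = -5 + \frac{2 \left(-6\right)}{6} = -5 + \frac{1}{6} \left(-12\right) = -5 - 2 = -7$)
$7 d{\left(r{\left(-4,9 \right)} \right)} = 7 \left(-7\right) = -49$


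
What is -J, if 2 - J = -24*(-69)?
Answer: 1654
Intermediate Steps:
J = -1654 (J = 2 - (-24)*(-69) = 2 - 1*1656 = 2 - 1656 = -1654)
-J = -1*(-1654) = 1654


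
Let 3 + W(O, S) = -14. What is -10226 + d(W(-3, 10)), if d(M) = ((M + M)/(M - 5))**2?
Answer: -1237057/121 ≈ -10224.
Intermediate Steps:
W(O, S) = -17 (W(O, S) = -3 - 14 = -17)
d(M) = 4*M**2/(-5 + M)**2 (d(M) = ((2*M)/(-5 + M))**2 = (2*M/(-5 + M))**2 = 4*M**2/(-5 + M)**2)
-10226 + d(W(-3, 10)) = -10226 + 4*(-17)**2/(-5 - 17)**2 = -10226 + 4*289/(-22)**2 = -10226 + 4*289*(1/484) = -10226 + 289/121 = -1237057/121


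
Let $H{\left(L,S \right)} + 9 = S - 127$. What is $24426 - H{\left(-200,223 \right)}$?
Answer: $24339$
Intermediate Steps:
$H{\left(L,S \right)} = -136 + S$ ($H{\left(L,S \right)} = -9 + \left(S - 127\right) = -9 + \left(-127 + S\right) = -136 + S$)
$24426 - H{\left(-200,223 \right)} = 24426 - \left(-136 + 223\right) = 24426 - 87 = 24339$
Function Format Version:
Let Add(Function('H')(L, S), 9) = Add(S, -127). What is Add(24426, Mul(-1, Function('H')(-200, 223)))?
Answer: 24339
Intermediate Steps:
Function('H')(L, S) = Add(-136, S) (Function('H')(L, S) = Add(-9, Add(S, -127)) = Add(-9, Add(-127, S)) = Add(-136, S))
Add(24426, Mul(-1, Function('H')(-200, 223))) = Add(24426, Mul(-1, Add(-136, 223))) = Add(24426, Mul(-1, 87)) = Add(24426, -87) = 24339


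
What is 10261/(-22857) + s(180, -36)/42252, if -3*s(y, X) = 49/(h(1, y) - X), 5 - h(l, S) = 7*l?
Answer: -2105856797/4690804968 ≈ -0.44893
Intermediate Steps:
h(l, S) = 5 - 7*l
s(y, X) = -49/(3*(-2 - X)) (s(y, X) = -49/(3*((5 - 7*1) - X)) = -49/(3*((5 - 7) - X)) = -49/(3*(-2 - X)))
10261/(-22857) + s(180, -36)/42252 = 10261/(-22857) + (49/(3*(2 - 36)))/42252 = 10261*(-1/22857) + ((49/3)/(-34))*(1/42252) = -10261/22857 + ((49/3)*(-1/34))*(1/42252) = -10261/22857 - 49/102*1/42252 = -10261/22857 - 7/615672 = -2105856797/4690804968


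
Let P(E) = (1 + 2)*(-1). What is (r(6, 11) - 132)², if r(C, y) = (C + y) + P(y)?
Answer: 13924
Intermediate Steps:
P(E) = -3 (P(E) = 3*(-1) = -3)
r(C, y) = -3 + C + y (r(C, y) = (C + y) - 3 = -3 + C + y)
(r(6, 11) - 132)² = ((-3 + 6 + 11) - 132)² = (14 - 132)² = (-118)² = 13924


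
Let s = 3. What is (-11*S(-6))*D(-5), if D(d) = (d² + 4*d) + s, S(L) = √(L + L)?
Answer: -176*I*√3 ≈ -304.84*I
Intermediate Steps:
S(L) = √2*√L (S(L) = √(2*L) = √2*√L)
D(d) = 3 + d² + 4*d (D(d) = (d² + 4*d) + 3 = 3 + d² + 4*d)
(-11*S(-6))*D(-5) = (-11*√2*√(-6))*(3 + (-5)² + 4*(-5)) = (-11*√2*I*√6)*(3 + 25 - 20) = -22*I*√3*8 = -176*I*√3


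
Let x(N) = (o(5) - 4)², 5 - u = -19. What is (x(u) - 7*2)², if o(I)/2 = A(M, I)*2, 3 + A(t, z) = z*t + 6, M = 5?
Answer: 135722500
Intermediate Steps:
u = 24 (u = 5 - 1*(-19) = 5 + 19 = 24)
A(t, z) = 3 + t*z (A(t, z) = -3 + (z*t + 6) = -3 + (t*z + 6) = -3 + (6 + t*z) = 3 + t*z)
o(I) = 12 + 20*I (o(I) = 2*((3 + 5*I)*2) = 2*(6 + 10*I) = 12 + 20*I)
x(N) = 11664 (x(N) = ((12 + 20*5) - 4)² = ((12 + 100) - 4)² = (112 - 4)² = 108² = 11664)
(x(u) - 7*2)² = (11664 - 7*2)² = (11664 - 14)² = 11650² = 135722500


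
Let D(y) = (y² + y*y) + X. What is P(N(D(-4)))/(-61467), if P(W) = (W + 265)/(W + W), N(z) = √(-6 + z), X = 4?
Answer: -1/122934 - 53*√30/737604 ≈ -0.00040170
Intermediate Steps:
D(y) = 4 + 2*y² (D(y) = (y² + y*y) + 4 = (y² + y²) + 4 = 2*y² + 4 = 4 + 2*y²)
P(W) = (265 + W)/(2*W) (P(W) = (265 + W)/((2*W)) = (265 + W)*(1/(2*W)) = (265 + W)/(2*W))
P(N(D(-4)))/(-61467) = ((265 + √(-6 + (4 + 2*(-4)²)))/(2*(√(-6 + (4 + 2*(-4)²)))))/(-61467) = ((265 + √(-6 + (4 + 2*16)))/(2*(√(-6 + (4 + 2*16)))))*(-1/61467) = ((265 + √(-6 + (4 + 32)))/(2*(√(-6 + (4 + 32)))))*(-1/61467) = ((265 + √(-6 + 36))/(2*(√(-6 + 36))))*(-1/61467) = ((265 + √30)/(2*(√30)))*(-1/61467) = ((√30/30)*(265 + √30)/2)*(-1/61467) = (√30*(265 + √30)/60)*(-1/61467) = -√30*(265 + √30)/3688020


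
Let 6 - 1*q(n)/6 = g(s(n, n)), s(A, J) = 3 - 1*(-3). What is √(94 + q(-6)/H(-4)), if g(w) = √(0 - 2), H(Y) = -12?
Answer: √(364 + 2*I*√2)/2 ≈ 9.5395 + 0.037062*I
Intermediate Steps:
s(A, J) = 6 (s(A, J) = 3 + 3 = 6)
g(w) = I*√2 (g(w) = √(-2) = I*√2)
q(n) = 36 - 6*I*√2
√(94 + q(-6)/H(-4)) = √(94 + (36 - 6*I*√2)/(-12)) = √(94 + (36 - 6*I*√2)*(-1/12)) = √(94 + (-3 + I*√2/2)) = √(91 + I*√2/2)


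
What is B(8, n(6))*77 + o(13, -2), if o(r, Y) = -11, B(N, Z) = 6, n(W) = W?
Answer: 451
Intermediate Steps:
B(8, n(6))*77 + o(13, -2) = 6*77 - 11 = 462 - 11 = 451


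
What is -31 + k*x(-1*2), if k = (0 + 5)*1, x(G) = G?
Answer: -41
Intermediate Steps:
k = 5 (k = 5*1 = 5)
-31 + k*x(-1*2) = -31 + 5*(-1*2) = -31 + 5*(-2) = -31 - 10 = -41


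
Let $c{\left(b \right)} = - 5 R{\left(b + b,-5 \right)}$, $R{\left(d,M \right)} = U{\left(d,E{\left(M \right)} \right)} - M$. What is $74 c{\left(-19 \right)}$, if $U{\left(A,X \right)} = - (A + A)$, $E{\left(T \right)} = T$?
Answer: $-29970$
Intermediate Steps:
$U{\left(A,X \right)} = - 2 A$
$R{\left(d,M \right)} = - M - 2 d$ ($R{\left(d,M \right)} = - 2 d - M = - M - 2 d$)
$c{\left(b \right)} = -25 + 20 b$ ($c{\left(b \right)} = - 5 \left(\left(-1\right) \left(-5\right) - 2 \left(b + b\right)\right) = - 5 \left(5 - 2 \cdot 2 b\right) = - 5 \left(5 - 4 b\right) = -25 + 20 b$)
$74 c{\left(-19 \right)} = 74 \left(-25 + 20 \left(-19\right)\right) = 74 \left(-25 - 380\right) = 74 \left(-405\right) = -29970$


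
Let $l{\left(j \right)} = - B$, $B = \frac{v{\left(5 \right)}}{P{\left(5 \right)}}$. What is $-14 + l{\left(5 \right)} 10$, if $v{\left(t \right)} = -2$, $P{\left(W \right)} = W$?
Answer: $-10$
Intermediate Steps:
$B = - \frac{2}{5} \approx -0.4$
$l{\left(j \right)} = \frac{2}{5}$ ($l{\left(j \right)} = \left(-1\right) \left(- \frac{2}{5}\right) = \frac{2}{5}$)
$-14 + l{\left(5 \right)} 10 = -14 + \frac{2}{5} \cdot 10 = -14 + 4 = -10$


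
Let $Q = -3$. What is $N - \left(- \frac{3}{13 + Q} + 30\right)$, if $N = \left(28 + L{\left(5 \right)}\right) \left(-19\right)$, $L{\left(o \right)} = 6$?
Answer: $- \frac{6757}{10} \approx -675.7$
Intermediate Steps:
$N = -646$ ($N = \left(28 + 6\right) \left(-19\right) = 34 \left(-19\right) = -646$)
$N - \left(- \frac{3}{13 + Q} + 30\right) = -646 - \left(- \frac{3}{13 - 3} + 30\right) = -646 - \left(- \frac{3}{10} + 30\right) = -646 - \frac{297}{10} = - \frac{6757}{10}$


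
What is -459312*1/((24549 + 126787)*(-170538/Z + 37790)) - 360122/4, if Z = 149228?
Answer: -9604085176727649559/106675906144694 ≈ -90031.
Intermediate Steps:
-459312*1/((24549 + 126787)*(-170538/Z + 37790)) - 360122/4 = -459312*1/((24549 + 126787)*(-170538/149228 + 37790)) - 360122/4 = -459312*1/(151336*(-170538*1/149228 + 37790)) - 360122*¼ = -459312*1/(151336*(-85269/74614 + 37790)) - 180061/2 = -459312/(151336*(2819577791/74614)) - 180061/2 = -459312/213351812289388/37307 - 180061/2 = -459312*37307/213351812289388 - 180061/2 = -4283888196/53337953072347 - 180061/2 = -9604085176727649559/106675906144694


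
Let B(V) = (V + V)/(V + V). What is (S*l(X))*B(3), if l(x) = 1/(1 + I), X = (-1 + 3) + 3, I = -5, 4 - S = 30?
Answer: 13/2 ≈ 6.5000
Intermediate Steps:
S = -26 (S = 4 - 1*30 = 4 - 30 = -26)
B(V) = 1 (B(V) = (2*V)/((2*V)) = (2*V)*(1/(2*V)) = 1)
X = 5 (X = 2 + 3 = 5)
l(x) = -¼ (l(x) = 1/(1 - 5) = 1/(-4) = -¼)
(S*l(X))*B(3) = -26*(-¼)*1 = (13/2)*1 = 13/2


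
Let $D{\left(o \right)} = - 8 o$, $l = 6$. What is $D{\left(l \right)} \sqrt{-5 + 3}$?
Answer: $- 48 i \sqrt{2} \approx - 67.882 i$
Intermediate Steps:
$D{\left(l \right)} \sqrt{-5 + 3} = \left(-8\right) 6 \sqrt{-5 + 3} = - 48 \sqrt{-2} = - 48 i \sqrt{2}$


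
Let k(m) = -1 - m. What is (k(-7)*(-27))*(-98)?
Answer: 15876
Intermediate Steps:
(k(-7)*(-27))*(-98) = ((-1 - 1*(-7))*(-27))*(-98) = ((-1 + 7)*(-27))*(-98) = (6*(-27))*(-98) = -162*(-98) = 15876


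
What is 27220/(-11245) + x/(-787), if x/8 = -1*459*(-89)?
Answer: -739275620/1769963 ≈ -417.68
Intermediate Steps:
x = 326808 (x = 8*(-1*459*(-89)) = 8*(-459*(-89)) = 8*40851 = 326808)
27220/(-11245) + x/(-787) = 27220/(-11245) + 326808/(-787) = 27220*(-1/11245) + 326808*(-1/787) = -5444/2249 - 326808/787 = -739275620/1769963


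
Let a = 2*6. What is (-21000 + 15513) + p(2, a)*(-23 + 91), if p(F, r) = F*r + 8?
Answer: -3311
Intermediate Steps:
a = 12
p(F, r) = 8 + F*r
(-21000 + 15513) + p(2, a)*(-23 + 91) = (-21000 + 15513) + (8 + 2*12)*(-23 + 91) = -5487 + (8 + 24)*68 = -5487 + 32*68 = -5487 + 2176 = -3311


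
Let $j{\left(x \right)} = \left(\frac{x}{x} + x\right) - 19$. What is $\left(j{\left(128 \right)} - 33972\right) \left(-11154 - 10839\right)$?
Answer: $744726966$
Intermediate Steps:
$j{\left(x \right)} = -18 + x$ ($j{\left(x \right)} = \left(1 + x\right) - 19 = -18 + x$)
$\left(j{\left(128 \right)} - 33972\right) \left(-11154 - 10839\right) = \left(\left(-18 + 128\right) - 33972\right) \left(-11154 - 10839\right) = \left(110 - 33972\right) \left(-21993\right) = \left(-33862\right) \left(-21993\right) = 744726966$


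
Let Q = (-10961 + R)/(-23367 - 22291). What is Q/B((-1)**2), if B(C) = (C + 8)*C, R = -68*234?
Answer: 26873/410922 ≈ 0.065397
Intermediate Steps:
R = -15912
B(C) = C*(8 + C) (B(C) = (8 + C)*C = C*(8 + C))
Q = 26873/45658 (Q = (-10961 - 15912)/(-23367 - 22291) = -26873/(-45658) = -26873*(-1/45658) = 26873/45658 ≈ 0.58857)
Q/B((-1)**2) = 26873/(45658*(((-1)**2*(8 + (-1)**2)))) = 26873/(45658*((1*(8 + 1)))) = 26873/(45658*((1*9))) = (26873/45658)/9 = (26873/45658)*(1/9) = 26873/410922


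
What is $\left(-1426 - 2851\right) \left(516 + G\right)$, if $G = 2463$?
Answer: $-12741183$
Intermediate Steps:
$\left(-1426 - 2851\right) \left(516 + G\right) = \left(-1426 - 2851\right) \left(516 + 2463\right) = \left(-4277\right) 2979 = -12741183$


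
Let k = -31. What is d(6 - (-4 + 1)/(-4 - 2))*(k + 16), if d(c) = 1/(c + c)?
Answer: -15/11 ≈ -1.3636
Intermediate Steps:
d(c) = 1/(2*c)
d(6 - (-4 + 1)/(-4 - 2))*(k + 16) = (1/(2*(6 - (-4 + 1)/(-4 - 2))))*(-31 + 16) = (1/(2*(6 - (-3)/(-6))))*(-15) = (1/(2*(6 - (-3)*(-1)/6)))*(-15) = (1/(2*(6 - 1*1/2)))*(-15) = (1/(2*(6 - 1/2)))*(-15) = (1/(2*(11/2)))*(-15) = ((1/2)*(2/11))*(-15) = (1/11)*(-15) = -15/11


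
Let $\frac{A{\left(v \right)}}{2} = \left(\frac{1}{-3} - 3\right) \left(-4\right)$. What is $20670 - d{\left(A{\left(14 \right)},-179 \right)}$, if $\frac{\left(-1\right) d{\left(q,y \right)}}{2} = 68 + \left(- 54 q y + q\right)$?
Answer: $\frac{1609138}{3} \approx 5.3638 \cdot 10^{5}$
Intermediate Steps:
$A{\left(v \right)} = \frac{80}{3}$ ($A{\left(v \right)} = 2 \left(\frac{1}{-3} - 3\right) \left(-4\right) = 2 \left(- \frac{1}{3} - 3\right) \left(-4\right) = 2 \left(\left(- \frac{10}{3}\right) \left(-4\right)\right) = 2 \cdot \frac{40}{3} = \frac{80}{3}$)
$d{\left(q,y \right)} = -136 - 2 q + 108 q y$ ($d{\left(q,y \right)} = - 2 \left(68 + \left(- 54 q y + q\right)\right) = - 2 \left(68 - \left(- q + 54 q y\right)\right) = - 2 \left(68 + q - 54 q y\right) = -136 - 2 q + 108 q y$)
$20670 - d{\left(A{\left(14 \right)},-179 \right)} = 20670 - \left(-136 - \frac{160}{3} + 108 \cdot \frac{80}{3} \left(-179\right)\right) = 20670 - \left(-136 - \frac{160}{3} - 515520\right) = 20670 - - \frac{1547128}{3} = 20670 + \frac{1547128}{3} = \frac{1609138}{3}$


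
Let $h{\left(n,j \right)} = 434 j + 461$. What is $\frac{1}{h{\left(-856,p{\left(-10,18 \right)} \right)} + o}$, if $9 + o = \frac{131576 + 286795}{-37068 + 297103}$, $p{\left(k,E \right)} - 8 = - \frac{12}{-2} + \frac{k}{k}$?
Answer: $\frac{260035}{1810782041} \approx 0.0001436$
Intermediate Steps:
$p{\left(k,E \right)} = 15$ ($p{\left(k,E \right)} = 8 + \left(- \frac{12}{-2} + \frac{k}{k}\right) = 8 + \left(\left(-12\right) \left(- \frac{1}{2}\right) + 1\right) = 8 + \left(6 + 1\right) = 8 + 7 = 15$)
$h{\left(n,j \right)} = 461 + 434 j$
$o = - \frac{1921944}{260035}$ ($o = -9 + \frac{131576 + 286795}{-37068 + 297103} = -9 + \frac{418371}{260035} = - \frac{1921944}{260035} \approx -7.3911$)
$\frac{1}{h{\left(-856,p{\left(-10,18 \right)} \right)} + o} = \frac{1}{\left(461 + 434 \cdot 15\right) - \frac{1921944}{260035}} = \frac{1}{\left(461 + 6510\right) - \frac{1921944}{260035}} = \frac{1}{6971 - \frac{1921944}{260035}} = \frac{1}{\frac{1810782041}{260035}} = \frac{260035}{1810782041}$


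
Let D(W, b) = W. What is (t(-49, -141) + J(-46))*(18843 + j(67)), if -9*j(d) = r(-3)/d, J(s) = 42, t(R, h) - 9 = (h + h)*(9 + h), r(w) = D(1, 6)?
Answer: 141176925400/201 ≈ 7.0237e+8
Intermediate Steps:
r(w) = 1
t(R, h) = 9 + 2*h*(9 + h) (t(R, h) = 9 + (h + h)*(9 + h) = 9 + (2*h)*(9 + h) = 9 + 2*h*(9 + h))
j(d) = -1/(9*d)
(t(-49, -141) + J(-46))*(18843 + j(67)) = ((9 + 2*(-141)² + 18*(-141)) + 42)*(18843 - ⅑/67) = ((9 + 2*19881 - 2538) + 42)*(18843 - ⅑*1/67) = ((9 + 39762 - 2538) + 42)*(18843 - 1/603) = (37233 + 42)*(11362328/603) = 37275*(11362328/603) = 141176925400/201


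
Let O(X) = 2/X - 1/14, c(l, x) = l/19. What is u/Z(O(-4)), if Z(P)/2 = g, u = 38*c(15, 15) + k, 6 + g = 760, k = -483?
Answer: -453/1508 ≈ -0.30040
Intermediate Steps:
g = 754 (g = -6 + 760 = 754)
c(l, x) = l/19 (c(l, x) = l*(1/19) = l/19)
O(X) = -1/14 + 2/X (O(X) = 2/X - 1*1/14 = 2/X - 1/14 = -1/14 + 2/X)
u = -453 (u = 38*((1/19)*15) - 483 = 38*(15/19) - 483 = 30 - 483 = -453)
Z(P) = 1508 (Z(P) = 2*754 = 1508)
u/Z(O(-4)) = -453/1508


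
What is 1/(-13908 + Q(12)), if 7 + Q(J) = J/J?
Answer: -1/13914 ≈ -7.1870e-5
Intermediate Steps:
Q(J) = -6 (Q(J) = -7 + J/J = -7 + 1 = -6)
1/(-13908 + Q(12)) = 1/(-13908 - 6) = 1/(-13914) = -1/13914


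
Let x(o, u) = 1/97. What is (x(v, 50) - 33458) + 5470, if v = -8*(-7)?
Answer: -2714835/97 ≈ -27988.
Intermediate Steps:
v = 56
x(o, u) = 1/97
(x(v, 50) - 33458) + 5470 = (1/97 - 33458) + 5470 = -3245425/97 + 5470 = -2714835/97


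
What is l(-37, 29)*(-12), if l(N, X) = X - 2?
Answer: -324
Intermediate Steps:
l(N, X) = -2 + X
l(-37, 29)*(-12) = (-2 + 29)*(-12) = 27*(-12) = -324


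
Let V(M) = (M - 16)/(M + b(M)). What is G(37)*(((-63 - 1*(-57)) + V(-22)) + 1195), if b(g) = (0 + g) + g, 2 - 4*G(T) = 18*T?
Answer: -6516496/33 ≈ -1.9747e+5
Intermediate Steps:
G(T) = ½ - 9*T/2
b(g) = 2*g (b(g) = g + g = 2*g)
V(M) = (-16 + M)/(3*M) (V(M) = (M - 16)/(M + 2*M) = (-16 + M)/((3*M)) = (-16 + M)*(1/(3*M)) = (-16 + M)/(3*M))
G(37)*(((-63 - 1*(-57)) + V(-22)) + 1195) = (½ - 9/2*37)*(((-63 - 1*(-57)) + (⅓)*(-16 - 22)/(-22)) + 1195) = (½ - 333/2)*(((-63 + 57) + (⅓)*(-1/22)*(-38)) + 1195) = -166*((-6 + 19/33) + 1195) = -166*(-179/33 + 1195) = -166*39256/33 = -6516496/33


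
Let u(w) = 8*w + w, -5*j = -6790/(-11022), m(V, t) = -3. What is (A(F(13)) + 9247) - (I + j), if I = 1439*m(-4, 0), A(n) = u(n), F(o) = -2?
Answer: 74652685/5511 ≈ 13546.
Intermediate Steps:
j = -679/5511 (j = -(-1358)/(-11022) = -(-1358)*(-1)/11022 = -⅕*3395/5511 = -679/5511 ≈ -0.12321)
u(w) = 9*w
A(n) = 9*n
I = -4317 (I = 1439*(-3) = -4317)
(A(F(13)) + 9247) - (I + j) = (9*(-2) + 9247) - (-4317 - 679/5511) = (-18 + 9247) - 1*(-23791666/5511) = 9229 + 23791666/5511 = 74652685/5511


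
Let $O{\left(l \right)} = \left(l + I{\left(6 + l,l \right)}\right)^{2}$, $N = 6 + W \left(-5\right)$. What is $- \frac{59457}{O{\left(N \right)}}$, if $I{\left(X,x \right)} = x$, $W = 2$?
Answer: $- \frac{59457}{64} \approx -929.02$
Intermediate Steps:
$N = -4$ ($N = 6 + 2 \left(-5\right) = 6 - 10 = -4$)
$O{\left(l \right)} = 4 l^{2}$ ($O{\left(l \right)} = \left(l + l\right)^{2} = \left(2 l\right)^{2} = 4 l^{2}$)
$- \frac{59457}{O{\left(N \right)}} = - \frac{59457}{4 \left(-4\right)^{2}} = - \frac{59457}{4 \cdot 16} = - \frac{59457}{64}$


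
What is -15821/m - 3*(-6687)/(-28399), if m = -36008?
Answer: -39007987/146084456 ≈ -0.26702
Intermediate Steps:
-15821/m - 3*(-6687)/(-28399) = -15821/(-36008) - 3*(-6687)/(-28399) = -15821*(-1/36008) + 20061*(-1/28399) = 15821/36008 - 20061/28399 = -39007987/146084456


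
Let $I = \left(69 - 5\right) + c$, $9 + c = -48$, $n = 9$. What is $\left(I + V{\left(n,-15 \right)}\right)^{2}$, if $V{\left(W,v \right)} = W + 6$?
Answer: $484$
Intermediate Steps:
$c = -57$ ($c = -9 - 48 = -57$)
$V{\left(W,v \right)} = 6 + W$
$I = 7$ ($I = \left(69 - 5\right) - 57 = 64 - 57 = 7$)
$\left(I + V{\left(n,-15 \right)}\right)^{2} = \left(7 + \left(6 + 9\right)\right)^{2} = \left(7 + 15\right)^{2} = 22^{2} = 484$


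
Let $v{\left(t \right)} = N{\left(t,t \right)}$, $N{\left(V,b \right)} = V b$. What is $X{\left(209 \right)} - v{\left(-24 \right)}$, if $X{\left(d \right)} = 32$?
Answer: $-544$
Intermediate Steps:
$v{\left(t \right)} = t^{2}$ ($v{\left(t \right)} = t t = t^{2}$)
$X{\left(209 \right)} - v{\left(-24 \right)} = 32 - \left(-24\right)^{2} = 32 - 576 = -544$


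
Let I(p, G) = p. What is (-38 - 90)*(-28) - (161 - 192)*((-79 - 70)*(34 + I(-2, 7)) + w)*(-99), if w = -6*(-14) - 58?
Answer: 14556782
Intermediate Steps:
w = 26 (w = 84 - 58 = 26)
(-38 - 90)*(-28) - (161 - 192)*((-79 - 70)*(34 + I(-2, 7)) + w)*(-99) = (-38 - 90)*(-28) - (161 - 192)*((-79 - 70)*(34 - 2) + 26)*(-99) = -128*(-28) - (-31*(-149*32 + 26))*(-99) = 3584 - (-31*(-4768 + 26))*(-99) = 3584 - (-31*(-4742))*(-99) = 3584 - 147002*(-99) = 3584 - 1*(-14553198) = 3584 + 14553198 = 14556782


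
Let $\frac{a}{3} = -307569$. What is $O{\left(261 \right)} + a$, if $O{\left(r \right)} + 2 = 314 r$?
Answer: $-840755$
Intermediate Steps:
$O{\left(r \right)} = -2 + 314 r$
$a = -922707$ ($a = 3 \left(-307569\right) = -922707$)
$O{\left(261 \right)} + a = \left(-2 + 314 \cdot 261\right) - 922707 = \left(-2 + 81954\right) - 922707 = 81952 - 922707 = -840755$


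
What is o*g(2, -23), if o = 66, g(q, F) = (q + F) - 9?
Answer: -1980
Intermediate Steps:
g(q, F) = -9 + F + q (g(q, F) = (F + q) - 9 = -9 + F + q)
o*g(2, -23) = 66*(-9 - 23 + 2) = 66*(-30) = -1980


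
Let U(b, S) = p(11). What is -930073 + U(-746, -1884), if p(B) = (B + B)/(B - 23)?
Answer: -5580449/6 ≈ -9.3008e+5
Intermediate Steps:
p(B) = 2*B/(-23 + B) (p(B) = (2*B)/(-23 + B) = 2*B/(-23 + B))
U(b, S) = -11/6 (U(b, S) = 2*11/(-23 + 11) = 2*11/(-12) = 2*11*(-1/12) = -11/6)
-930073 + U(-746, -1884) = -930073 - 11/6 = -5580449/6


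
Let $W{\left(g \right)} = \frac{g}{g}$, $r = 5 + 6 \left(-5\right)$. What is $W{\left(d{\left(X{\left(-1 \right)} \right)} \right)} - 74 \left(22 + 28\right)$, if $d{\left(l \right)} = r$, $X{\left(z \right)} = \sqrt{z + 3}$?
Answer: $-3699$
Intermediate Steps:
$X{\left(z \right)} = \sqrt{3 + z}$
$r = -25$ ($r = 5 - 30 = -25$)
$d{\left(l \right)} = -25$
$W{\left(g \right)} = 1$
$W{\left(d{\left(X{\left(-1 \right)} \right)} \right)} - 74 \left(22 + 28\right) = 1 - 74 \left(22 + 28\right) = 1 - 3700 = -3699$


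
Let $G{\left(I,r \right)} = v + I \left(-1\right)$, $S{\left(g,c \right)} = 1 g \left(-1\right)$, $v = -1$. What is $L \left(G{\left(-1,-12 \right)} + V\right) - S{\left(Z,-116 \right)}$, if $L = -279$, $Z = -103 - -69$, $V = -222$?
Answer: $61904$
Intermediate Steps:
$Z = -34$ ($Z = -103 + 69 = -34$)
$S{\left(g,c \right)} = - g$ ($S{\left(g,c \right)} = g \left(-1\right) = - g$)
$G{\left(I,r \right)} = -1 - I$ ($G{\left(I,r \right)} = -1 + I \left(-1\right) = -1 - I$)
$L \left(G{\left(-1,-12 \right)} + V\right) - S{\left(Z,-116 \right)} = - 279 \left(\left(-1 - -1\right) - 222\right) - \left(-1\right) \left(-34\right) = - 279 \left(\left(-1 + 1\right) - 222\right) - 34 = - 279 \left(0 - 222\right) - 34 = \left(-279\right) \left(-222\right) - 34 = 61938 - 34 = 61904$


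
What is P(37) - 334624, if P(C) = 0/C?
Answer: -334624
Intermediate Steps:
P(C) = 0
P(37) - 334624 = 0 - 334624 = -334624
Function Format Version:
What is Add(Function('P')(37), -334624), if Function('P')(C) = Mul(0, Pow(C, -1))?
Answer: -334624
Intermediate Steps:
Function('P')(C) = 0
Add(Function('P')(37), -334624) = Add(0, -334624) = -334624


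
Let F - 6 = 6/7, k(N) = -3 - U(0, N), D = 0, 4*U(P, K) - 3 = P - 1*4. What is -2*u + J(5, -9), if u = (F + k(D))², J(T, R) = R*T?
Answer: -30865/392 ≈ -78.737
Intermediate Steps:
U(P, K) = -¼ + P/4 (U(P, K) = ¾ + (P - 1*4)/4 = ¾ + (P - 4)/4 = ¾ + (-4 + P)/4 = ¾ + (-1 + P/4) = -¼ + P/4)
k(N) = -11/4 (k(N) = -3 - (-¼ + (¼)*0) = -3 - (-¼ + 0) = -3 - 1*(-¼) = -3 + ¼ = -11/4)
F = 48/7 (F = 6 + 6/7 = 48/7 ≈ 6.8571)
u = 13225/784 (u = (48/7 - 11/4)² = (115/28)² = 13225/784 ≈ 16.869)
-2*u + J(5, -9) = -2*13225/784 - 9*5 = -13225/392 - 45 = -30865/392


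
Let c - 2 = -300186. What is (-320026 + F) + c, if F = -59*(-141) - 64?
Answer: -611955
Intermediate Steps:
c = -300184 (c = 2 - 300186 = -300184)
F = 8255 (F = 8319 - 64 = 8255)
(-320026 + F) + c = (-320026 + 8255) - 300184 = -311771 - 300184 = -611955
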